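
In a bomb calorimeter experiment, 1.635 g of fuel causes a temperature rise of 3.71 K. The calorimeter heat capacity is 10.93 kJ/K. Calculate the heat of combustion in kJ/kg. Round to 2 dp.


Hc = C_cal * delta_T / m_fuel
Q_released = 10.93 * 3.71 = 40.5503 kJ
m_fuel = 1.635 g = 1.635/1000 kg = 0.001635 kg
Hc = 40.5503 / 0.001635 = 24801.41 kJ/kg


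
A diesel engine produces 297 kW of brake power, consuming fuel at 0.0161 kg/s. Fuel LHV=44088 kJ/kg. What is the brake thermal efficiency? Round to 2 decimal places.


eta_BTE = (BP / (mf * LHV)) * 100
Denominator = 0.0161 * 44088 = 709.8168 kW
eta_BTE = (297 / 709.8168) * 100 = 41.84%


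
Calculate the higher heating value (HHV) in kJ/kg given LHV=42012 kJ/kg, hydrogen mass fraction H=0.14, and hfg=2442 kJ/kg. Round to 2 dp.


HHV = LHV + hfg * 9 * H
Water addition = 2442 * 9 * 0.14 = 3076.920 kJ/kg
HHV = 42012 + 3076.920 = 45088.92 kJ/kg


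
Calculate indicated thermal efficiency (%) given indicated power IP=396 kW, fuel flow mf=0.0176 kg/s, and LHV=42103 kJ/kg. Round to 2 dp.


eta_ith = (IP / (mf * LHV)) * 100
Denominator = 0.0176 * 42103 = 741.0128 kW
eta_ith = (396 / 741.0128) * 100 = 53.44%


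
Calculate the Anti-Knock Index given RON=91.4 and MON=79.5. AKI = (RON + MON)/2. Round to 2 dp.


AKI = (RON + MON) / 2
AKI = (91.4 + 79.5) / 2
AKI = 170.9 / 2 = 85.45


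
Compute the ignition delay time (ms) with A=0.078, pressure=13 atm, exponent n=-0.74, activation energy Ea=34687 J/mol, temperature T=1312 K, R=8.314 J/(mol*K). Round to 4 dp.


tau = A * P^n * exp(Ea/(R*T))
P^n = 13^(-0.74) = 0.14985869
Ea/(R*T) = 34687/(8.314*1312) = 3.179969
exp(Ea/(R*T)) = 24.046008
tau = 0.078 * 0.14985869 * 24.046008 = 0.2811 ms


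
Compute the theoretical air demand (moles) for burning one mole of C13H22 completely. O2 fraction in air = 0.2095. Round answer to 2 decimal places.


Balanced combustion: C13H22 + 18.5 O2 -> 13 CO2 + 11 H2O
O2 needed = C + H/4 = 13 + 22/4 = 18.50 moles
Air moles = O2 / 0.2095 = 18.50 / 0.2095 = 88.31 moles air


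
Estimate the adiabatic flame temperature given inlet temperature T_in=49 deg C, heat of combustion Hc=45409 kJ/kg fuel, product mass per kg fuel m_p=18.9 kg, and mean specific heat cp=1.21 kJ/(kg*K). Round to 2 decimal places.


T_ad = T_in + Hc / (m_p * cp)
Denominator = 18.9 * 1.21 = 22.8690
Temperature rise = 45409 / 22.8690 = 1985.61 K
T_ad = 49 + 1985.61 = 2034.61 deg C


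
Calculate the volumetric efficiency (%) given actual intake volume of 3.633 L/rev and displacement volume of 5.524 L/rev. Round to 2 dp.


eta_v = (V_actual / V_disp) * 100
Ratio = 3.633 / 5.524 = 0.6577
eta_v = 0.6577 * 100 = 65.77%


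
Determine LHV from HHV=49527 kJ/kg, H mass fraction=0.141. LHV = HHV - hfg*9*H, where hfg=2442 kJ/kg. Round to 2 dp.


LHV = HHV - hfg * 9 * H
Water correction = 2442 * 9 * 0.141 = 3098.898 kJ/kg
LHV = 49527 - 3098.898 = 46428.10 kJ/kg


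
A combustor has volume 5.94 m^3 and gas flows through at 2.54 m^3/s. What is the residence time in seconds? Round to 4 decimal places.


tau = V / Q_flow
tau = 5.94 / 2.54 = 2.3386 s


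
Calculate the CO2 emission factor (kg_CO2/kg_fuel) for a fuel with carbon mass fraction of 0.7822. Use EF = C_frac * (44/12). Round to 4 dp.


EF = C_frac * (M_CO2 / M_C)
EF = 0.7822 * (44/12)
EF = 0.7822 * 3.666667 = 2.8681 kg_CO2/kg_fuel


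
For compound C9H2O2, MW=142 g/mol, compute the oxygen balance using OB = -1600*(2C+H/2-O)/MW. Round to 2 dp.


OB = -1600 * (2C + H/2 - O) / MW
Inner = 2*9 + 2/2 - 2 = 17.00
OB = -1600 * 17.00 / 142 = -191.55%


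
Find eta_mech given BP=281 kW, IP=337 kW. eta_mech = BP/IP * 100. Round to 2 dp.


eta_mech = (BP / IP) * 100
Ratio = 281 / 337 = 0.8338
eta_mech = 0.8338 * 100 = 83.38%


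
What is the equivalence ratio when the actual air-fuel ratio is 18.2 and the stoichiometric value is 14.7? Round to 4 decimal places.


phi = AFR_stoich / AFR_actual
phi = 14.7 / 18.2 = 0.8077


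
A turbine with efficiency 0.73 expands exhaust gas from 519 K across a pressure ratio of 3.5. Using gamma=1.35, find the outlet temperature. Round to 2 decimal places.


T_out = T_in * (1 - eta * (1 - PR^(-(gamma-1)/gamma)))
Exponent = -(1.35-1)/1.35 = -0.25925926
PR^exp = 3.5^(-0.25925926) = 0.72267881
Factor = 1 - 0.73*(1 - 0.72267881) = 0.79755553
T_out = 519 * 0.79755553 = 413.93 K


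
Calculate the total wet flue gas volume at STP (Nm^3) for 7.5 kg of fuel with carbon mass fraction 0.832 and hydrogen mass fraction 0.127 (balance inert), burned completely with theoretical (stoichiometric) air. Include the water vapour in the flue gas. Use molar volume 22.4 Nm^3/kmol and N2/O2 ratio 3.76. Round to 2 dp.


Per kg fuel: CO2 = (C/12 kmol)*22.4 = (0.832/12)*22.4 = 1.55307 Nm^3
Per kg fuel: H2O = (H/2 kmol)*22.4 = (0.127/2)*22.4 = 1.42240 Nm^3
O2 needed per kg fuel = C/12 + H/4 = 0.832/12 + 0.127/4 = 0.10108333 kmol
Per kg fuel: N2 = O2*3.76*22.4 = 0.10108333*3.76*22.4 = 8.51364 Nm^3
Total per kg = 1.55307 + 1.42240 + 8.51364 = 11.48911 Nm^3
Total = 11.48911 * 7.5 = 86.17 Nm^3


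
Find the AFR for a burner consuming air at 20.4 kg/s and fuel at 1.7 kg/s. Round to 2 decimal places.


AFR = m_air / m_fuel
AFR = 20.4 / 1.7 = 12.00


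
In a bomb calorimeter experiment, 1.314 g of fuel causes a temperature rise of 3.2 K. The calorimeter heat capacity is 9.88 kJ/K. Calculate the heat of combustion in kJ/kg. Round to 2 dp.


Hc = C_cal * delta_T / m_fuel
Q_released = 9.88 * 3.2 = 31.6160 kJ
m_fuel = 1.314 g = 1.314/1000 kg = 0.001314 kg
Hc = 31.6160 / 0.001314 = 24060.88 kJ/kg


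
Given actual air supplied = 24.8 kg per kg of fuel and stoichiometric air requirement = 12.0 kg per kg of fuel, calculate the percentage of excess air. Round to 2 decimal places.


Excess air = actual - stoichiometric = 24.8 - 12.0 = 12.80 kg/kg fuel
Excess air % = (excess / stoich) * 100 = (12.80 / 12.0) * 100 = 106.67%


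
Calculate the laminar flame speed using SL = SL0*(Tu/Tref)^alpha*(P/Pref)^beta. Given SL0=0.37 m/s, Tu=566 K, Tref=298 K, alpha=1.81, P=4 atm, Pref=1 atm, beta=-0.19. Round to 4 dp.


SL = SL0 * (Tu/Tref)^alpha * (P/Pref)^beta
T ratio = 566/298 = 1.89932886
(T ratio)^alpha = 1.89932886^1.81 = 3.193495
(P/Pref)^beta = 4^(-0.19) = 0.768438
SL = 0.37 * 3.193495 * 0.768438 = 0.9080 m/s


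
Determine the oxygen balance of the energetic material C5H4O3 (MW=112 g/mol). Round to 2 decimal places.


OB = -1600 * (2C + H/2 - O) / MW
Inner = 2*5 + 4/2 - 3 = 9.00
OB = -1600 * 9.00 / 112 = -128.57%


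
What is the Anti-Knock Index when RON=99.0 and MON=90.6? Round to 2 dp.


AKI = (RON + MON) / 2
AKI = (99.0 + 90.6) / 2
AKI = 189.6 / 2 = 94.80


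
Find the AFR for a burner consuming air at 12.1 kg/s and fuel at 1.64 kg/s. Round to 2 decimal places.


AFR = m_air / m_fuel
AFR = 12.1 / 1.64 = 7.38


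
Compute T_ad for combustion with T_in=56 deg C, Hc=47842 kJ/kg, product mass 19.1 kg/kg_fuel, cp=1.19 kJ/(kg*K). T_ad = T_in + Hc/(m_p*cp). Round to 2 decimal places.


T_ad = T_in + Hc / (m_p * cp)
Denominator = 19.1 * 1.19 = 22.7290
Temperature rise = 47842 / 22.7290 = 2104.89 K
T_ad = 56 + 2104.89 = 2160.89 deg C


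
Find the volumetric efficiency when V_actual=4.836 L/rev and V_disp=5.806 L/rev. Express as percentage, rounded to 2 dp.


eta_v = (V_actual / V_disp) * 100
Ratio = 4.836 / 5.806 = 0.8329
eta_v = 0.8329 * 100 = 83.29%


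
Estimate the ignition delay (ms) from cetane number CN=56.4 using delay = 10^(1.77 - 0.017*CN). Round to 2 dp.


delay = 10^(1.77 - 0.017*CN)
Exponent = 1.77 - 0.017*56.4 = 0.8112
delay = 10^0.8112 = 6.47 ms


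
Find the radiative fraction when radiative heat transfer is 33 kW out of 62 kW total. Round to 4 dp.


f_rad = Q_rad / Q_total
f_rad = 33 / 62 = 0.5323


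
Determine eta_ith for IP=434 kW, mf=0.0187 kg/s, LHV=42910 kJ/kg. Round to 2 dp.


eta_ith = (IP / (mf * LHV)) * 100
Denominator = 0.0187 * 42910 = 802.4170 kW
eta_ith = (434 / 802.4170) * 100 = 54.09%


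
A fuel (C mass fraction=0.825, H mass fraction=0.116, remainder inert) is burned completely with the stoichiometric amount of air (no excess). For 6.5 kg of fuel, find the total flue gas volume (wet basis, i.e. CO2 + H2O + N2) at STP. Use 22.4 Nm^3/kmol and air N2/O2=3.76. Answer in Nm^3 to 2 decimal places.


Per kg fuel: CO2 = (C/12 kmol)*22.4 = (0.825/12)*22.4 = 1.54000 Nm^3
Per kg fuel: H2O = (H/2 kmol)*22.4 = (0.116/2)*22.4 = 1.29920 Nm^3
O2 needed per kg fuel = C/12 + H/4 = 0.825/12 + 0.116/4 = 0.09775000 kmol
Per kg fuel: N2 = O2*3.76*22.4 = 0.09775000*3.76*22.4 = 8.23290 Nm^3
Total per kg = 1.54000 + 1.29920 + 8.23290 = 11.07210 Nm^3
Total = 11.07210 * 6.5 = 71.97 Nm^3


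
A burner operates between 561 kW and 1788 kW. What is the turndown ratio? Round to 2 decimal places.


TDR = Q_max / Q_min
TDR = 1788 / 561 = 3.19


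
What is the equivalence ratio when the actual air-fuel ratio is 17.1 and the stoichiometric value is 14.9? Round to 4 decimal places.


phi = AFR_stoich / AFR_actual
phi = 14.9 / 17.1 = 0.8713


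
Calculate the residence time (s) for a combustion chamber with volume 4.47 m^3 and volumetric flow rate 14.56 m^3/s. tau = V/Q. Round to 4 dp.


tau = V / Q_flow
tau = 4.47 / 14.56 = 0.3070 s


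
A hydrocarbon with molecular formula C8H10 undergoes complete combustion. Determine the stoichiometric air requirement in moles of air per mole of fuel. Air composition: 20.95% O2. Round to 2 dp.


Balanced combustion: C8H10 + 10.5 O2 -> 8 CO2 + 5 H2O
O2 needed = C + H/4 = 8 + 10/4 = 10.50 moles
Air moles = O2 / 0.2095 = 10.50 / 0.2095 = 50.12 moles air


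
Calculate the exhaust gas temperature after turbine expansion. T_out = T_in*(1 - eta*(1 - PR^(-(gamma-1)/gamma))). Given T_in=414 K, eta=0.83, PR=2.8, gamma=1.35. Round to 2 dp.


T_out = T_in * (1 - eta * (1 - PR^(-(gamma-1)/gamma)))
Exponent = -(1.35-1)/1.35 = -0.25925926
PR^exp = 2.8^(-0.25925926) = 0.76572026
Factor = 1 - 0.83*(1 - 0.76572026) = 0.80554782
T_out = 414 * 0.80554782 = 333.50 K


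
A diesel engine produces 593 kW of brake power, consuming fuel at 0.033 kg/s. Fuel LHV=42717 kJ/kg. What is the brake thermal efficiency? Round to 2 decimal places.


eta_BTE = (BP / (mf * LHV)) * 100
Denominator = 0.033 * 42717 = 1409.6610 kW
eta_BTE = (593 / 1409.6610) * 100 = 42.07%


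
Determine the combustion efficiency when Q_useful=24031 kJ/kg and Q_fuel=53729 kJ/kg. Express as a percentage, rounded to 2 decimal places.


Efficiency = (Q_useful / Q_fuel) * 100
Efficiency = (24031 / 53729) * 100
Efficiency = 0.4473 * 100 = 44.73%


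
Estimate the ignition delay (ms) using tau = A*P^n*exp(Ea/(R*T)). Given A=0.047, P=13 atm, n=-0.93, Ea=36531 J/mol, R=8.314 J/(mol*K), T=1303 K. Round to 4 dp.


tau = A * P^n * exp(Ea/(R*T))
P^n = 13^(-0.93) = 0.09205188
Ea/(R*T) = 36531/(8.314*1303) = 3.372152
exp(Ea/(R*T)) = 29.141167
tau = 0.047 * 0.09205188 * 29.141167 = 0.1261 ms


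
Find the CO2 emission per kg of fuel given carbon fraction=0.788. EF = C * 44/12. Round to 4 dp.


EF = C_frac * (M_CO2 / M_C)
EF = 0.788 * (44/12)
EF = 0.788 * 3.666667 = 2.8893 kg_CO2/kg_fuel


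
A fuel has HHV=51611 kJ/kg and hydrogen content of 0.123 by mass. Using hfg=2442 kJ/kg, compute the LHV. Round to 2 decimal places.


LHV = HHV - hfg * 9 * H
Water correction = 2442 * 9 * 0.123 = 2703.294 kJ/kg
LHV = 51611 - 2703.294 = 48907.71 kJ/kg


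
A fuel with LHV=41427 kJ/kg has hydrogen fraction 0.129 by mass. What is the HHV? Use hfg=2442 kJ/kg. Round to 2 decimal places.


HHV = LHV + hfg * 9 * H
Water addition = 2442 * 9 * 0.129 = 2835.162 kJ/kg
HHV = 41427 + 2835.162 = 44262.16 kJ/kg


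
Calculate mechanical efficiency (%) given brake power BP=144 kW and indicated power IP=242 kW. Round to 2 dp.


eta_mech = (BP / IP) * 100
Ratio = 144 / 242 = 0.5950
eta_mech = 0.5950 * 100 = 59.50%


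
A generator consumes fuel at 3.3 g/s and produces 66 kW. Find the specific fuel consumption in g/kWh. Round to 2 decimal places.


SFC = (mf / BP) * 3600
Rate = 3.3 / 66 = 0.050000 g/(s*kW)
SFC = 0.050000 * 3600 = 180.00 g/kWh


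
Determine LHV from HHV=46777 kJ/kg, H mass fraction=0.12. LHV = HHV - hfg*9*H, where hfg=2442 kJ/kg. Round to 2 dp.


LHV = HHV - hfg * 9 * H
Water correction = 2442 * 9 * 0.12 = 2637.360 kJ/kg
LHV = 46777 - 2637.360 = 44139.64 kJ/kg


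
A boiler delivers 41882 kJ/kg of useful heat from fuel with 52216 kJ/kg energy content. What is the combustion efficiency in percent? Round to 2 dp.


Efficiency = (Q_useful / Q_fuel) * 100
Efficiency = (41882 / 52216) * 100
Efficiency = 0.8021 * 100 = 80.21%


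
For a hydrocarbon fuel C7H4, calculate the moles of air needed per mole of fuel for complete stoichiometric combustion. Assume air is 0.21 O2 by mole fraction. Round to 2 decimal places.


Balanced combustion: C7H4 + 8 O2 -> 7 CO2 + 2 H2O
O2 needed = C + H/4 = 7 + 4/4 = 8.00 moles
Air moles = O2 / 0.21 = 8.00 / 0.21 = 38.10 moles air


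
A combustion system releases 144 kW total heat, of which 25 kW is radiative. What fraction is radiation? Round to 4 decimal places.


f_rad = Q_rad / Q_total
f_rad = 25 / 144 = 0.1736


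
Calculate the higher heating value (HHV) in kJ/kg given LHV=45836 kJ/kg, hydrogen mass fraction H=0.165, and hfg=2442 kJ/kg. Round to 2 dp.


HHV = LHV + hfg * 9 * H
Water addition = 2442 * 9 * 0.165 = 3626.370 kJ/kg
HHV = 45836 + 3626.370 = 49462.37 kJ/kg


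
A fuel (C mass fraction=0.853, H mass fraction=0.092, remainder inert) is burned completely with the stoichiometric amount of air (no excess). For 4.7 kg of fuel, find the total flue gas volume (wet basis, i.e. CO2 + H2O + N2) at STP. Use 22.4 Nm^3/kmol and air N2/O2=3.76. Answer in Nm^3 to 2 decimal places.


Per kg fuel: CO2 = (C/12 kmol)*22.4 = (0.853/12)*22.4 = 1.59227 Nm^3
Per kg fuel: H2O = (H/2 kmol)*22.4 = (0.092/2)*22.4 = 1.03040 Nm^3
O2 needed per kg fuel = C/12 + H/4 = 0.853/12 + 0.092/4 = 0.09408333 kmol
Per kg fuel: N2 = O2*3.76*22.4 = 0.09408333*3.76*22.4 = 7.92407 Nm^3
Total per kg = 1.59227 + 1.03040 + 7.92407 = 10.54674 Nm^3
Total = 10.54674 * 4.7 = 49.57 Nm^3


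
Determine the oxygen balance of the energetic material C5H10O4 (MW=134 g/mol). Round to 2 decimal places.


OB = -1600 * (2C + H/2 - O) / MW
Inner = 2*5 + 10/2 - 4 = 11.00
OB = -1600 * 11.00 / 134 = -131.34%


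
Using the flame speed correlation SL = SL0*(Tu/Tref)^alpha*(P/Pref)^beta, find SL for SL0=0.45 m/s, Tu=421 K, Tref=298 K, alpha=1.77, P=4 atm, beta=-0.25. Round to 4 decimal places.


SL = SL0 * (Tu/Tref)^alpha * (P/Pref)^beta
T ratio = 421/298 = 1.41275168
(T ratio)^alpha = 1.41275168^1.77 = 1.843387
(P/Pref)^beta = 4^(-0.25) = 0.707107
SL = 0.45 * 1.843387 * 0.707107 = 0.5866 m/s


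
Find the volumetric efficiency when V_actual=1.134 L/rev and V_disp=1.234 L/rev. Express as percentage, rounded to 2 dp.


eta_v = (V_actual / V_disp) * 100
Ratio = 1.134 / 1.234 = 0.9190
eta_v = 0.9190 * 100 = 91.90%


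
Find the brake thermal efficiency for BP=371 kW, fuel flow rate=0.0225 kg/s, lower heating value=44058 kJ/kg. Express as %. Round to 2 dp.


eta_BTE = (BP / (mf * LHV)) * 100
Denominator = 0.0225 * 44058 = 991.3050 kW
eta_BTE = (371 / 991.3050) * 100 = 37.43%


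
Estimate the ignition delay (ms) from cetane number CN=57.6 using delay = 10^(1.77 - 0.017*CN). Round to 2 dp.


delay = 10^(1.77 - 0.017*CN)
Exponent = 1.77 - 0.017*57.6 = 0.7908
delay = 10^0.7908 = 6.18 ms


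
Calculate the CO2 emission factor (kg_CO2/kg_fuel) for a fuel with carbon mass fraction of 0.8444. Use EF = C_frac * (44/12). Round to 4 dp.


EF = C_frac * (M_CO2 / M_C)
EF = 0.8444 * (44/12)
EF = 0.8444 * 3.666667 = 3.0961 kg_CO2/kg_fuel


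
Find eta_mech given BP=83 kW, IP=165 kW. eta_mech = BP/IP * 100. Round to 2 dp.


eta_mech = (BP / IP) * 100
Ratio = 83 / 165 = 0.5030
eta_mech = 0.5030 * 100 = 50.30%


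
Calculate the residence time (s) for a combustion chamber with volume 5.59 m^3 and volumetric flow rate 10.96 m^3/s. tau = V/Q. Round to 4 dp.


tau = V / Q_flow
tau = 5.59 / 10.96 = 0.5100 s


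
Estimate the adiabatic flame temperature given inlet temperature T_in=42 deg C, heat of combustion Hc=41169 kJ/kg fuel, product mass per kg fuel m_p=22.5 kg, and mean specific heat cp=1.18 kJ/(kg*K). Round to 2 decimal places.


T_ad = T_in + Hc / (m_p * cp)
Denominator = 22.5 * 1.18 = 26.5500
Temperature rise = 41169 / 26.5500 = 1550.62 K
T_ad = 42 + 1550.62 = 1592.62 deg C


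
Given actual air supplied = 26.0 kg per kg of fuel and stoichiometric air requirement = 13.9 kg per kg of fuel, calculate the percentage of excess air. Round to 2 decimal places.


Excess air = actual - stoichiometric = 26.0 - 13.9 = 12.10 kg/kg fuel
Excess air % = (excess / stoich) * 100 = (12.10 / 13.9) * 100 = 87.05%


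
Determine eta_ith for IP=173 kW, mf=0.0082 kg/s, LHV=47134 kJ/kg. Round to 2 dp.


eta_ith = (IP / (mf * LHV)) * 100
Denominator = 0.0082 * 47134 = 386.4988 kW
eta_ith = (173 / 386.4988) * 100 = 44.76%


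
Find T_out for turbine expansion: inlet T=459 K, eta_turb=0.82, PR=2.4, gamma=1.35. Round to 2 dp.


T_out = T_in * (1 - eta * (1 - PR^(-(gamma-1)/gamma)))
Exponent = -(1.35-1)/1.35 = -0.25925926
PR^exp = 2.4^(-0.25925926) = 0.79694200
Factor = 1 - 0.82*(1 - 0.79694200) = 0.83349244
T_out = 459 * 0.83349244 = 382.57 K


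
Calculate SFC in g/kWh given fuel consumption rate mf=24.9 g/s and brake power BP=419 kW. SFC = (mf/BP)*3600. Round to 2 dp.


SFC = (mf / BP) * 3600
Rate = 24.9 / 419 = 0.059427 g/(s*kW)
SFC = 0.059427 * 3600 = 213.94 g/kWh


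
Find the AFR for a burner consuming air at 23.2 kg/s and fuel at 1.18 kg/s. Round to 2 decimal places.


AFR = m_air / m_fuel
AFR = 23.2 / 1.18 = 19.66


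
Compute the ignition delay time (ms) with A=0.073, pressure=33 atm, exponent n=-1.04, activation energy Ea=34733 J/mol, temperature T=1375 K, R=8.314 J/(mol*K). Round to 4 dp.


tau = A * P^n * exp(Ea/(R*T))
P^n = 33^(-1.04) = 0.02634787
Ea/(R*T) = 34733/(8.314*1375) = 3.038292
exp(Ea/(R*T)) = 20.869577
tau = 0.073 * 0.02634787 * 20.869577 = 0.0401 ms


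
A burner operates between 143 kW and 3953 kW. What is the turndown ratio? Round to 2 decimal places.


TDR = Q_max / Q_min
TDR = 3953 / 143 = 27.64


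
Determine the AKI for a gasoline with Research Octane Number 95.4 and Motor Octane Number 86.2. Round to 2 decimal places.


AKI = (RON + MON) / 2
AKI = (95.4 + 86.2) / 2
AKI = 181.6 / 2 = 90.80


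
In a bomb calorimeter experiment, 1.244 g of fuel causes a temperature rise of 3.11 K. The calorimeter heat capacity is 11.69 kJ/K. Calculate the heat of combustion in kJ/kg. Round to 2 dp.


Hc = C_cal * delta_T / m_fuel
Q_released = 11.69 * 3.11 = 36.3559 kJ
m_fuel = 1.244 g = 1.244/1000 kg = 0.001244 kg
Hc = 36.3559 / 0.001244 = 29225.00 kJ/kg


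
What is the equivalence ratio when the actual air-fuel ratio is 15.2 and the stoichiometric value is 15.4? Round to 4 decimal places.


phi = AFR_stoich / AFR_actual
phi = 15.4 / 15.2 = 1.0132


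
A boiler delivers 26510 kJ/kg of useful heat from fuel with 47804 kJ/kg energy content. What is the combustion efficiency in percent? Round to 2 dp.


Efficiency = (Q_useful / Q_fuel) * 100
Efficiency = (26510 / 47804) * 100
Efficiency = 0.5546 * 100 = 55.46%


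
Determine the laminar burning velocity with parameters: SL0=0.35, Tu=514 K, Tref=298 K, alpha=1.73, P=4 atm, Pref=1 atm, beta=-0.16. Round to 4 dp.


SL = SL0 * (Tu/Tref)^alpha * (P/Pref)^beta
T ratio = 514/298 = 1.72483221
(T ratio)^alpha = 1.72483221^1.73 = 2.567864
(P/Pref)^beta = 4^(-0.16) = 0.801070
SL = 0.35 * 2.567864 * 0.801070 = 0.7200 m/s


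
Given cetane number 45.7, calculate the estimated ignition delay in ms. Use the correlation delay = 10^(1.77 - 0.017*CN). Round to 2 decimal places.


delay = 10^(1.77 - 0.017*CN)
Exponent = 1.77 - 0.017*45.7 = 0.9931
delay = 10^0.9931 = 9.84 ms


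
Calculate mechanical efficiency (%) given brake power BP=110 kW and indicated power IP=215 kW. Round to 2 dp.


eta_mech = (BP / IP) * 100
Ratio = 110 / 215 = 0.5116
eta_mech = 0.5116 * 100 = 51.16%


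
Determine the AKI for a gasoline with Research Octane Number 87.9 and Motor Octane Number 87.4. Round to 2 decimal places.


AKI = (RON + MON) / 2
AKI = (87.9 + 87.4) / 2
AKI = 175.3 / 2 = 87.65


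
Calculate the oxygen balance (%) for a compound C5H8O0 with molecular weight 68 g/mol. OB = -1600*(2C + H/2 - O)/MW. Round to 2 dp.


OB = -1600 * (2C + H/2 - O) / MW
Inner = 2*5 + 8/2 - 0 = 14.00
OB = -1600 * 14.00 / 68 = -329.41%


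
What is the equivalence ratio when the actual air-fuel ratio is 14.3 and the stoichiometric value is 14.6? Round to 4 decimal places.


phi = AFR_stoich / AFR_actual
phi = 14.6 / 14.3 = 1.0210


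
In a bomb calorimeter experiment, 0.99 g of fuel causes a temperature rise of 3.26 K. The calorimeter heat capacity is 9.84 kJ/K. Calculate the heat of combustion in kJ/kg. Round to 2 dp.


Hc = C_cal * delta_T / m_fuel
Q_released = 9.84 * 3.26 = 32.0784 kJ
m_fuel = 0.99 g = 0.99/1000 kg = 0.000990 kg
Hc = 32.0784 / 0.000990 = 32402.42 kJ/kg


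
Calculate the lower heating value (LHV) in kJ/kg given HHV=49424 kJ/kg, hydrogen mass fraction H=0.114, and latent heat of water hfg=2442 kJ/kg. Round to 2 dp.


LHV = HHV - hfg * 9 * H
Water correction = 2442 * 9 * 0.114 = 2505.492 kJ/kg
LHV = 49424 - 2505.492 = 46918.51 kJ/kg


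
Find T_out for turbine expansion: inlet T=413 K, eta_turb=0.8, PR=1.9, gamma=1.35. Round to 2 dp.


T_out = T_in * (1 - eta * (1 - PR^(-(gamma-1)/gamma)))
Exponent = -(1.35-1)/1.35 = -0.25925926
PR^exp = 1.9^(-0.25925926) = 0.84670193
Factor = 1 - 0.8*(1 - 0.84670193) = 0.87736154
T_out = 413 * 0.87736154 = 362.35 K


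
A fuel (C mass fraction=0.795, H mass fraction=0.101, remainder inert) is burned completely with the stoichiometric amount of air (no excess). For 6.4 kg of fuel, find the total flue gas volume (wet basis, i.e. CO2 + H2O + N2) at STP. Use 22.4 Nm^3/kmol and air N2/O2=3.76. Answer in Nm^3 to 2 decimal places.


Per kg fuel: CO2 = (C/12 kmol)*22.4 = (0.795/12)*22.4 = 1.48400 Nm^3
Per kg fuel: H2O = (H/2 kmol)*22.4 = (0.101/2)*22.4 = 1.13120 Nm^3
O2 needed per kg fuel = C/12 + H/4 = 0.795/12 + 0.101/4 = 0.09150000 kmol
Per kg fuel: N2 = O2*3.76*22.4 = 0.09150000*3.76*22.4 = 7.70650 Nm^3
Total per kg = 1.48400 + 1.13120 + 7.70650 = 10.32170 Nm^3
Total = 10.32170 * 6.4 = 66.06 Nm^3


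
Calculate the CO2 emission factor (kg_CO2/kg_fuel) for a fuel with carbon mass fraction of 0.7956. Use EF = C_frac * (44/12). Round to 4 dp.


EF = C_frac * (M_CO2 / M_C)
EF = 0.7956 * (44/12)
EF = 0.7956 * 3.666667 = 2.9172 kg_CO2/kg_fuel


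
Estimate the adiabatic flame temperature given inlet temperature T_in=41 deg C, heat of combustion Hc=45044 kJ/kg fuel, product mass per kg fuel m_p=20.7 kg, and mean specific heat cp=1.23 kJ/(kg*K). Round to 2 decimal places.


T_ad = T_in + Hc / (m_p * cp)
Denominator = 20.7 * 1.23 = 25.4610
Temperature rise = 45044 / 25.4610 = 1769.14 K
T_ad = 41 + 1769.14 = 1810.14 deg C


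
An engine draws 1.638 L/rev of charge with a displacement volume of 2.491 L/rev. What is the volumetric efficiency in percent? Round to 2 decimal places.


eta_v = (V_actual / V_disp) * 100
Ratio = 1.638 / 2.491 = 0.6576
eta_v = 0.6576 * 100 = 65.76%


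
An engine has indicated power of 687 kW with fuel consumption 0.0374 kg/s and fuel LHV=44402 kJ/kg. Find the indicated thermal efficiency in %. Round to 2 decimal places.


eta_ith = (IP / (mf * LHV)) * 100
Denominator = 0.0374 * 44402 = 1660.6348 kW
eta_ith = (687 / 1660.6348) * 100 = 41.37%


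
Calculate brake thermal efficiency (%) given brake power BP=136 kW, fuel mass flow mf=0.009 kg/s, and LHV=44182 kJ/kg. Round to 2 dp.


eta_BTE = (BP / (mf * LHV)) * 100
Denominator = 0.009 * 44182 = 397.6380 kW
eta_BTE = (136 / 397.6380) * 100 = 34.20%


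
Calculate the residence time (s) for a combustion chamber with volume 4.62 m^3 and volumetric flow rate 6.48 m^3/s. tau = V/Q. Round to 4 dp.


tau = V / Q_flow
tau = 4.62 / 6.48 = 0.7130 s


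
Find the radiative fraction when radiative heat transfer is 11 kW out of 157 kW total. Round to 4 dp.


f_rad = Q_rad / Q_total
f_rad = 11 / 157 = 0.0701


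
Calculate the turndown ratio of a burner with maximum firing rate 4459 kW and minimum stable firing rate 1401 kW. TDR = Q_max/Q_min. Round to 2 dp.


TDR = Q_max / Q_min
TDR = 4459 / 1401 = 3.18


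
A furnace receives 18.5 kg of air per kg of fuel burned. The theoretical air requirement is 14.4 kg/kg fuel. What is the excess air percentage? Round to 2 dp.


Excess air = actual - stoichiometric = 18.5 - 14.4 = 4.10 kg/kg fuel
Excess air % = (excess / stoich) * 100 = (4.10 / 14.4) * 100 = 28.47%


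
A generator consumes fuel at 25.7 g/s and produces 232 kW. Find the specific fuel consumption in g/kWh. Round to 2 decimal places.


SFC = (mf / BP) * 3600
Rate = 25.7 / 232 = 0.110776 g/(s*kW)
SFC = 0.110776 * 3600 = 398.79 g/kWh


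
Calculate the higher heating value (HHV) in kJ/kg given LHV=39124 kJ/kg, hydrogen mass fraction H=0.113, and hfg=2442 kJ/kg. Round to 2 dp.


HHV = LHV + hfg * 9 * H
Water addition = 2442 * 9 * 0.113 = 2483.514 kJ/kg
HHV = 39124 + 2483.514 = 41607.51 kJ/kg


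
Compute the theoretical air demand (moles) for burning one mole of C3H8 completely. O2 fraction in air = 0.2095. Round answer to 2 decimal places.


Balanced combustion: C3H8 + 5 O2 -> 3 CO2 + 4 H2O
O2 needed = C + H/4 = 3 + 8/4 = 5.00 moles
Air moles = O2 / 0.2095 = 5.00 / 0.2095 = 23.87 moles air


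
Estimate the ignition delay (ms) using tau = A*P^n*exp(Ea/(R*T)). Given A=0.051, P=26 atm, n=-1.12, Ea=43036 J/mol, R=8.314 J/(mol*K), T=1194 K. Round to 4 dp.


tau = A * P^n * exp(Ea/(R*T))
P^n = 26^(-1.12) = 0.02601536
Ea/(R*T) = 43036/(8.314*1194) = 4.335284
exp(Ea/(R*T)) = 76.346637
tau = 0.051 * 0.02601536 * 76.346637 = 0.1013 ms


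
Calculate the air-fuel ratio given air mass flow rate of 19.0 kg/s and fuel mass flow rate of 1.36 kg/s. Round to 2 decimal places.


AFR = m_air / m_fuel
AFR = 19.0 / 1.36 = 13.97


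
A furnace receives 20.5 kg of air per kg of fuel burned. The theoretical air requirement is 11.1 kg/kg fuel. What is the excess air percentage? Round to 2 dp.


Excess air = actual - stoichiometric = 20.5 - 11.1 = 9.40 kg/kg fuel
Excess air % = (excess / stoich) * 100 = (9.40 / 11.1) * 100 = 84.68%


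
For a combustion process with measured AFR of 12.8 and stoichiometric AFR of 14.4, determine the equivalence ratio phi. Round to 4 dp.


phi = AFR_stoich / AFR_actual
phi = 14.4 / 12.8 = 1.1250


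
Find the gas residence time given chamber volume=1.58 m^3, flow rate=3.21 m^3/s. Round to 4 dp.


tau = V / Q_flow
tau = 1.58 / 3.21 = 0.4922 s


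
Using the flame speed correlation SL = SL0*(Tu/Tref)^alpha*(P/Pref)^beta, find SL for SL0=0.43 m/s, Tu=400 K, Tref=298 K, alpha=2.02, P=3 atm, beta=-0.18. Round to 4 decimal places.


SL = SL0 * (Tu/Tref)^alpha * (P/Pref)^beta
T ratio = 400/298 = 1.34228188
(T ratio)^alpha = 1.34228188^2.02 = 1.812359
(P/Pref)^beta = 3^(-0.18) = 0.820575
SL = 0.43 * 1.812359 * 0.820575 = 0.6395 m/s


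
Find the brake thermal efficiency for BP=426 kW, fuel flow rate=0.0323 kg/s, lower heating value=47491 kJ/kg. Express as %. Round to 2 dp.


eta_BTE = (BP / (mf * LHV)) * 100
Denominator = 0.0323 * 47491 = 1533.9593 kW
eta_BTE = (426 / 1533.9593) * 100 = 27.77%


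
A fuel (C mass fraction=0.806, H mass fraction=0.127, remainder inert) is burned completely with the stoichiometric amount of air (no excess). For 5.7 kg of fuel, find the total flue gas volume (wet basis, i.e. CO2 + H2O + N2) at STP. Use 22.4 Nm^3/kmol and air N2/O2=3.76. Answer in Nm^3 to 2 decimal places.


Per kg fuel: CO2 = (C/12 kmol)*22.4 = (0.806/12)*22.4 = 1.50453 Nm^3
Per kg fuel: H2O = (H/2 kmol)*22.4 = (0.127/2)*22.4 = 1.42240 Nm^3
O2 needed per kg fuel = C/12 + H/4 = 0.806/12 + 0.127/4 = 0.09891667 kmol
Per kg fuel: N2 = O2*3.76*22.4 = 0.09891667*3.76*22.4 = 8.33116 Nm^3
Total per kg = 1.50453 + 1.42240 + 8.33116 = 11.25809 Nm^3
Total = 11.25809 * 5.7 = 64.17 Nm^3


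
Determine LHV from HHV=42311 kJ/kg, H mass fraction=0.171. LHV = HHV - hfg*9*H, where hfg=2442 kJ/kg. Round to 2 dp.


LHV = HHV - hfg * 9 * H
Water correction = 2442 * 9 * 0.171 = 3758.238 kJ/kg
LHV = 42311 - 3758.238 = 38552.76 kJ/kg


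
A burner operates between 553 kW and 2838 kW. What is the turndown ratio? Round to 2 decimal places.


TDR = Q_max / Q_min
TDR = 2838 / 553 = 5.13


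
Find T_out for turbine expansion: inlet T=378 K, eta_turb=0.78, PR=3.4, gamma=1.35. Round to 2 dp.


T_out = T_in * (1 - eta * (1 - PR^(-(gamma-1)/gamma)))
Exponent = -(1.35-1)/1.35 = -0.25925926
PR^exp = 3.4^(-0.25925926) = 0.72813041
Factor = 1 - 0.78*(1 - 0.72813041) = 0.78794172
T_out = 378 * 0.78794172 = 297.84 K


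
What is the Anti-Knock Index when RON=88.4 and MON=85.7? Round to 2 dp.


AKI = (RON + MON) / 2
AKI = (88.4 + 85.7) / 2
AKI = 174.1 / 2 = 87.05


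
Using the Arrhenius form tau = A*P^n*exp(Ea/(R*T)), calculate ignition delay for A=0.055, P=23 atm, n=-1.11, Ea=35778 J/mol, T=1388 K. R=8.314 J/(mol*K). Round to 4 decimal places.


tau = A * P^n * exp(Ea/(R*T))
P^n = 23^(-1.11) = 0.03079513
Ea/(R*T) = 35778/(8.314*1388) = 3.100392
exp(Ea/(R*T)) = 22.206649
tau = 0.055 * 0.03079513 * 22.206649 = 0.0376 ms


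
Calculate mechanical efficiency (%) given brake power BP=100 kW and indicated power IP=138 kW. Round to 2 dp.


eta_mech = (BP / IP) * 100
Ratio = 100 / 138 = 0.7246
eta_mech = 0.7246 * 100 = 72.46%


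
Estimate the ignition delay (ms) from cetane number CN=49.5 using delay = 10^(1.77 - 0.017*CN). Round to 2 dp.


delay = 10^(1.77 - 0.017*CN)
Exponent = 1.77 - 0.017*49.5 = 0.9285
delay = 10^0.9285 = 8.48 ms


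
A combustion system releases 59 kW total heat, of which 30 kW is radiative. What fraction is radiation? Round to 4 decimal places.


f_rad = Q_rad / Q_total
f_rad = 30 / 59 = 0.5085


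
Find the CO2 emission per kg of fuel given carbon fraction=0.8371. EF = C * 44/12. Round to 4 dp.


EF = C_frac * (M_CO2 / M_C)
EF = 0.8371 * (44/12)
EF = 0.8371 * 3.666667 = 3.0694 kg_CO2/kg_fuel


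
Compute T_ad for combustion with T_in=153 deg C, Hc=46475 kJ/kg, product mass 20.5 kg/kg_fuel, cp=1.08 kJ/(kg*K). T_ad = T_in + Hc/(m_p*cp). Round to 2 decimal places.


T_ad = T_in + Hc / (m_p * cp)
Denominator = 20.5 * 1.08 = 22.1400
Temperature rise = 46475 / 22.1400 = 2099.14 K
T_ad = 153 + 2099.14 = 2252.14 deg C


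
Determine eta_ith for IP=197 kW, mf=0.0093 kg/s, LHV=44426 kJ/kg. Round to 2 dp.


eta_ith = (IP / (mf * LHV)) * 100
Denominator = 0.0093 * 44426 = 413.1618 kW
eta_ith = (197 / 413.1618) * 100 = 47.68%


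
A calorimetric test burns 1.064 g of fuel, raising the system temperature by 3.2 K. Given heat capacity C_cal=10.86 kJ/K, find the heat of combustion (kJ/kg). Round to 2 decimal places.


Hc = C_cal * delta_T / m_fuel
Q_released = 10.86 * 3.2 = 34.7520 kJ
m_fuel = 1.064 g = 1.064/1000 kg = 0.001064 kg
Hc = 34.7520 / 0.001064 = 32661.65 kJ/kg


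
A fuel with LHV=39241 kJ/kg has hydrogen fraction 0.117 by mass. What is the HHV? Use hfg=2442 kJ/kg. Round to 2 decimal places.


HHV = LHV + hfg * 9 * H
Water addition = 2442 * 9 * 0.117 = 2571.426 kJ/kg
HHV = 39241 + 2571.426 = 41812.43 kJ/kg


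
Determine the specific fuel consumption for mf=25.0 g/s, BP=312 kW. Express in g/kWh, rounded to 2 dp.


SFC = (mf / BP) * 3600
Rate = 25.0 / 312 = 0.080128 g/(s*kW)
SFC = 0.080128 * 3600 = 288.46 g/kWh


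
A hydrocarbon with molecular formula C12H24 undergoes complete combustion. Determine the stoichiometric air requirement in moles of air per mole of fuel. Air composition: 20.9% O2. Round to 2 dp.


Balanced combustion: C12H24 + 18 O2 -> 12 CO2 + 12 H2O
O2 needed = C + H/4 = 12 + 24/4 = 18.00 moles
Air moles = O2 / 0.209 = 18.00 / 0.209 = 86.12 moles air


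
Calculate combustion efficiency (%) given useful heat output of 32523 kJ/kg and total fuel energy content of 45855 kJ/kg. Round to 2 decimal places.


Efficiency = (Q_useful / Q_fuel) * 100
Efficiency = (32523 / 45855) * 100
Efficiency = 0.7093 * 100 = 70.93%


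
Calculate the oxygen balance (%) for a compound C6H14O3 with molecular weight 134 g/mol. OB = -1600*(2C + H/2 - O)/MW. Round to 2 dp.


OB = -1600 * (2C + H/2 - O) / MW
Inner = 2*6 + 14/2 - 3 = 16.00
OB = -1600 * 16.00 / 134 = -191.04%


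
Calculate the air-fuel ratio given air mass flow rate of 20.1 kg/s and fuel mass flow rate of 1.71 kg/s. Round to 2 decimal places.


AFR = m_air / m_fuel
AFR = 20.1 / 1.71 = 11.75


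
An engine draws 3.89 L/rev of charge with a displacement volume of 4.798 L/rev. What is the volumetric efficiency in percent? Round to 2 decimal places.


eta_v = (V_actual / V_disp) * 100
Ratio = 3.89 / 4.798 = 0.8108
eta_v = 0.8108 * 100 = 81.08%


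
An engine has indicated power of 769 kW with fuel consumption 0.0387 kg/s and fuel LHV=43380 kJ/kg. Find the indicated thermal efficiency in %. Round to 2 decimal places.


eta_ith = (IP / (mf * LHV)) * 100
Denominator = 0.0387 * 43380 = 1678.8060 kW
eta_ith = (769 / 1678.8060) * 100 = 45.81%


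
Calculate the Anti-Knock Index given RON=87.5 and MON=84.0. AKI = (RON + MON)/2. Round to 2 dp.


AKI = (RON + MON) / 2
AKI = (87.5 + 84.0) / 2
AKI = 171.5 / 2 = 85.75


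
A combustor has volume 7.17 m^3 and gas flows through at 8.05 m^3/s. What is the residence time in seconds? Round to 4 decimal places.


tau = V / Q_flow
tau = 7.17 / 8.05 = 0.8907 s


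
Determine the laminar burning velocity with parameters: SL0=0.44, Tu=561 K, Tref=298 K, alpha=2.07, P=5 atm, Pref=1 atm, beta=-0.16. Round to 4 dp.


SL = SL0 * (Tu/Tref)^alpha * (P/Pref)^beta
T ratio = 561/298 = 1.88255034
(T ratio)^alpha = 1.88255034^2.07 = 3.704465
(P/Pref)^beta = 5^(-0.16) = 0.772974
SL = 0.44 * 3.704465 * 0.772974 = 1.2599 m/s


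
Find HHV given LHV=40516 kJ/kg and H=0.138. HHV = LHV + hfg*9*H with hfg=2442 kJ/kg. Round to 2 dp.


HHV = LHV + hfg * 9 * H
Water addition = 2442 * 9 * 0.138 = 3032.964 kJ/kg
HHV = 40516 + 3032.964 = 43548.96 kJ/kg


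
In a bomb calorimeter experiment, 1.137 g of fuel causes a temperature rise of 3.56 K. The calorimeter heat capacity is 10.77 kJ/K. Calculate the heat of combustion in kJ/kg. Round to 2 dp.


Hc = C_cal * delta_T / m_fuel
Q_released = 10.77 * 3.56 = 38.3412 kJ
m_fuel = 1.137 g = 1.137/1000 kg = 0.001137 kg
Hc = 38.3412 / 0.001137 = 33721.37 kJ/kg


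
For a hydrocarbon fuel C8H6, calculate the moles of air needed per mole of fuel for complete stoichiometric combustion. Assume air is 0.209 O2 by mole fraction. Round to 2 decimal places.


Balanced combustion: C8H6 + 9.5 O2 -> 8 CO2 + 3 H2O
O2 needed = C + H/4 = 8 + 6/4 = 9.50 moles
Air moles = O2 / 0.209 = 9.50 / 0.209 = 45.45 moles air


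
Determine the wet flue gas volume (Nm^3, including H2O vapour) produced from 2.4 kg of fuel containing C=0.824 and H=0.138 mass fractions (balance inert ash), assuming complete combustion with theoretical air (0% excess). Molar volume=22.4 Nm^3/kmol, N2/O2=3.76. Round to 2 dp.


Per kg fuel: CO2 = (C/12 kmol)*22.4 = (0.824/12)*22.4 = 1.53813 Nm^3
Per kg fuel: H2O = (H/2 kmol)*22.4 = (0.138/2)*22.4 = 1.54560 Nm^3
O2 needed per kg fuel = C/12 + H/4 = 0.824/12 + 0.138/4 = 0.10316667 kmol
Per kg fuel: N2 = O2*3.76*22.4 = 0.10316667*3.76*22.4 = 8.68911 Nm^3
Total per kg = 1.53813 + 1.54560 + 8.68911 = 11.77284 Nm^3
Total = 11.77284 * 2.4 = 28.25 Nm^3


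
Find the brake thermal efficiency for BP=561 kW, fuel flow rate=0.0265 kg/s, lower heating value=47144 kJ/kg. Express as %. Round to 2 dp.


eta_BTE = (BP / (mf * LHV)) * 100
Denominator = 0.0265 * 47144 = 1249.3160 kW
eta_BTE = (561 / 1249.3160) * 100 = 44.90%


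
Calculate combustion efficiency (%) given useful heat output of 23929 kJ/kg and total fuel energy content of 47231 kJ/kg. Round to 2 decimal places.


Efficiency = (Q_useful / Q_fuel) * 100
Efficiency = (23929 / 47231) * 100
Efficiency = 0.5066 * 100 = 50.66%


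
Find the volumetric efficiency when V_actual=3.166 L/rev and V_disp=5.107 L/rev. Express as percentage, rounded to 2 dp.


eta_v = (V_actual / V_disp) * 100
Ratio = 3.166 / 5.107 = 0.6199
eta_v = 0.6199 * 100 = 61.99%


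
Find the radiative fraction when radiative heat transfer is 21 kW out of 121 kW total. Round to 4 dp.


f_rad = Q_rad / Q_total
f_rad = 21 / 121 = 0.1736


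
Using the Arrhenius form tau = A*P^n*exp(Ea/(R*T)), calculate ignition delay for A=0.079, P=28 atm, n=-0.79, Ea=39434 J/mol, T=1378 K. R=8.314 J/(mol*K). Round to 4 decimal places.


tau = A * P^n * exp(Ea/(R*T))
P^n = 28^(-0.79) = 0.07190269
Ea/(R*T) = 39434/(8.314*1378) = 3.442006
exp(Ea/(R*T)) = 31.249575
tau = 0.079 * 0.07190269 * 31.249575 = 0.1775 ms


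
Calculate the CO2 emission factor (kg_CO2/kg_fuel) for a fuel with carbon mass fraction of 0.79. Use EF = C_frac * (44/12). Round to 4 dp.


EF = C_frac * (M_CO2 / M_C)
EF = 0.79 * (44/12)
EF = 0.79 * 3.666667 = 2.8967 kg_CO2/kg_fuel


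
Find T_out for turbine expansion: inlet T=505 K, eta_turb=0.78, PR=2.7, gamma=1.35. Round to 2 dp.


T_out = T_in * (1 - eta * (1 - PR^(-(gamma-1)/gamma)))
Exponent = -(1.35-1)/1.35 = -0.25925926
PR^exp = 2.7^(-0.25925926) = 0.77297411
Factor = 1 - 0.78*(1 - 0.77297411) = 0.82291981
T_out = 505 * 0.82291981 = 415.57 K


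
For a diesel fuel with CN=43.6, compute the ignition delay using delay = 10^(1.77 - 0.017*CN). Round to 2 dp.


delay = 10^(1.77 - 0.017*CN)
Exponent = 1.77 - 0.017*43.6 = 1.0288
delay = 10^1.0288 = 10.69 ms


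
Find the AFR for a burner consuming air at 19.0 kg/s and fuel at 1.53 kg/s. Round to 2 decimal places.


AFR = m_air / m_fuel
AFR = 19.0 / 1.53 = 12.42


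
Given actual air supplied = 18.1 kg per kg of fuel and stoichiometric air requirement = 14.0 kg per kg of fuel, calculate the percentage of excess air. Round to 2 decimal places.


Excess air = actual - stoichiometric = 18.1 - 14.0 = 4.10 kg/kg fuel
Excess air % = (excess / stoich) * 100 = (4.10 / 14.0) * 100 = 29.29%


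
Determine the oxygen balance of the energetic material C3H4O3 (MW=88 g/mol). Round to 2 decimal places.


OB = -1600 * (2C + H/2 - O) / MW
Inner = 2*3 + 4/2 - 3 = 5.00
OB = -1600 * 5.00 / 88 = -90.91%


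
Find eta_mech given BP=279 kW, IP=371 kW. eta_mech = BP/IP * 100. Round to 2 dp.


eta_mech = (BP / IP) * 100
Ratio = 279 / 371 = 0.7520
eta_mech = 0.7520 * 100 = 75.20%


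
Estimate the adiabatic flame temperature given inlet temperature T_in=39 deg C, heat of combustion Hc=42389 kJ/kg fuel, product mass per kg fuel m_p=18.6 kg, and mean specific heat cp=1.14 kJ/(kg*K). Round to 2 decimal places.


T_ad = T_in + Hc / (m_p * cp)
Denominator = 18.6 * 1.14 = 21.2040
Temperature rise = 42389 / 21.2040 = 1999.10 K
T_ad = 39 + 1999.10 = 2038.10 deg C


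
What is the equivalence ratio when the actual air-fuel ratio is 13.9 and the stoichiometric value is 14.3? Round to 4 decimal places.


phi = AFR_stoich / AFR_actual
phi = 14.3 / 13.9 = 1.0288


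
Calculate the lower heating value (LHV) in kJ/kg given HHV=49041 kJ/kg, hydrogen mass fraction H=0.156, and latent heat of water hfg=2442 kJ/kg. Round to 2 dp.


LHV = HHV - hfg * 9 * H
Water correction = 2442 * 9 * 0.156 = 3428.568 kJ/kg
LHV = 49041 - 3428.568 = 45612.43 kJ/kg


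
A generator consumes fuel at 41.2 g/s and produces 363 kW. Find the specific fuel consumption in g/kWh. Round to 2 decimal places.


SFC = (mf / BP) * 3600
Rate = 41.2 / 363 = 0.113499 g/(s*kW)
SFC = 0.113499 * 3600 = 408.60 g/kWh


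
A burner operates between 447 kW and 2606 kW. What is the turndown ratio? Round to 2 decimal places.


TDR = Q_max / Q_min
TDR = 2606 / 447 = 5.83
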